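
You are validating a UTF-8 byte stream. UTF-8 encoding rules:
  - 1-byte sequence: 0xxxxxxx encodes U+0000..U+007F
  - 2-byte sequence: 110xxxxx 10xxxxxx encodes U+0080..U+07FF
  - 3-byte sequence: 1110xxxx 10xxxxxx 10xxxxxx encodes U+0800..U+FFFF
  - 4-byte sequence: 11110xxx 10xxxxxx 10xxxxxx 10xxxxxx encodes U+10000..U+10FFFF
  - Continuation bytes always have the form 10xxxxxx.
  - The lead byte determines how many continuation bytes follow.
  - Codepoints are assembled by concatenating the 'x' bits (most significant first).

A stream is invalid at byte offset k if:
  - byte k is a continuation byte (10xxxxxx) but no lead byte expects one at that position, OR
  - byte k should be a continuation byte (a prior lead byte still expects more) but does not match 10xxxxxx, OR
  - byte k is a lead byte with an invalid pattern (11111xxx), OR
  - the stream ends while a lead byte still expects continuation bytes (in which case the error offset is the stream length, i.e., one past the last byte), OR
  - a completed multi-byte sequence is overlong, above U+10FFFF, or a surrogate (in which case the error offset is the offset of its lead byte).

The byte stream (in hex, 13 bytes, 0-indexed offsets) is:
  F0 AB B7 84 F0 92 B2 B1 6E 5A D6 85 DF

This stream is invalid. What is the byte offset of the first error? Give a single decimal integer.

Answer: 13

Derivation:
Byte[0]=F0: 4-byte lead, need 3 cont bytes. acc=0x0
Byte[1]=AB: continuation. acc=(acc<<6)|0x2B=0x2B
Byte[2]=B7: continuation. acc=(acc<<6)|0x37=0xAF7
Byte[3]=84: continuation. acc=(acc<<6)|0x04=0x2BDC4
Completed: cp=U+2BDC4 (starts at byte 0)
Byte[4]=F0: 4-byte lead, need 3 cont bytes. acc=0x0
Byte[5]=92: continuation. acc=(acc<<6)|0x12=0x12
Byte[6]=B2: continuation. acc=(acc<<6)|0x32=0x4B2
Byte[7]=B1: continuation. acc=(acc<<6)|0x31=0x12CB1
Completed: cp=U+12CB1 (starts at byte 4)
Byte[8]=6E: 1-byte ASCII. cp=U+006E
Byte[9]=5A: 1-byte ASCII. cp=U+005A
Byte[10]=D6: 2-byte lead, need 1 cont bytes. acc=0x16
Byte[11]=85: continuation. acc=(acc<<6)|0x05=0x585
Completed: cp=U+0585 (starts at byte 10)
Byte[12]=DF: 2-byte lead, need 1 cont bytes. acc=0x1F
Byte[13]: stream ended, expected continuation. INVALID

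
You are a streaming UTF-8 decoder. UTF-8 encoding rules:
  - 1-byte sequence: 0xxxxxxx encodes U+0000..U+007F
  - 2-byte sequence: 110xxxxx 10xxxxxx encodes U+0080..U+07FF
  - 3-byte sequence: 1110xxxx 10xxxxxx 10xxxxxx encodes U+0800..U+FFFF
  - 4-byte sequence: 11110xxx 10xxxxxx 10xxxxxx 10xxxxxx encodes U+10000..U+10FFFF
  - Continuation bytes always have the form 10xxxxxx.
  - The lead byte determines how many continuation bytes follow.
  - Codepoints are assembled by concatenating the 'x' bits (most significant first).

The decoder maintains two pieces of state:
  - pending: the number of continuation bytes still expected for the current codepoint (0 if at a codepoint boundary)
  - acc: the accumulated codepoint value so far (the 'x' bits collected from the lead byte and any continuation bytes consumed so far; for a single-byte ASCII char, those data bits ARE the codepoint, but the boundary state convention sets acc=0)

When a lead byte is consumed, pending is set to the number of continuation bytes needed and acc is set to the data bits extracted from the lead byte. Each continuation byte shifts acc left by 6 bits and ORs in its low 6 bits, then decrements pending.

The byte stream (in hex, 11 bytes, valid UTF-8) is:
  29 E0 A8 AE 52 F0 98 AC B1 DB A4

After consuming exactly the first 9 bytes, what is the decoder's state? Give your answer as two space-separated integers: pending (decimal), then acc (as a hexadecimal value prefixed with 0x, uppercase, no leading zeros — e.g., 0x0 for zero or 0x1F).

Byte[0]=29: 1-byte. pending=0, acc=0x0
Byte[1]=E0: 3-byte lead. pending=2, acc=0x0
Byte[2]=A8: continuation. acc=(acc<<6)|0x28=0x28, pending=1
Byte[3]=AE: continuation. acc=(acc<<6)|0x2E=0xA2E, pending=0
Byte[4]=52: 1-byte. pending=0, acc=0x0
Byte[5]=F0: 4-byte lead. pending=3, acc=0x0
Byte[6]=98: continuation. acc=(acc<<6)|0x18=0x18, pending=2
Byte[7]=AC: continuation. acc=(acc<<6)|0x2C=0x62C, pending=1
Byte[8]=B1: continuation. acc=(acc<<6)|0x31=0x18B31, pending=0

Answer: 0 0x18B31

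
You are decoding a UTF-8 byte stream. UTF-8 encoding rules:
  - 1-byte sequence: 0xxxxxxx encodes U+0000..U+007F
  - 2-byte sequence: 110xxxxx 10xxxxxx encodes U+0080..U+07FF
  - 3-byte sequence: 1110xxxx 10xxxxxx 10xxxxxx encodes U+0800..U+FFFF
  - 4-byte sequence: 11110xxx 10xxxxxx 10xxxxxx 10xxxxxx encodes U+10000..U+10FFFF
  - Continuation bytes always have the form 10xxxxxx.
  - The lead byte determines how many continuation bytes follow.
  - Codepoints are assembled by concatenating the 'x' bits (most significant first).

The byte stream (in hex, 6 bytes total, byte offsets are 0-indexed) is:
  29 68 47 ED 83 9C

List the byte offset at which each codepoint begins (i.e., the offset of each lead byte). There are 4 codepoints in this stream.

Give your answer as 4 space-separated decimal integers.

Byte[0]=29: 1-byte ASCII. cp=U+0029
Byte[1]=68: 1-byte ASCII. cp=U+0068
Byte[2]=47: 1-byte ASCII. cp=U+0047
Byte[3]=ED: 3-byte lead, need 2 cont bytes. acc=0xD
Byte[4]=83: continuation. acc=(acc<<6)|0x03=0x343
Byte[5]=9C: continuation. acc=(acc<<6)|0x1C=0xD0DC
Completed: cp=U+D0DC (starts at byte 3)

Answer: 0 1 2 3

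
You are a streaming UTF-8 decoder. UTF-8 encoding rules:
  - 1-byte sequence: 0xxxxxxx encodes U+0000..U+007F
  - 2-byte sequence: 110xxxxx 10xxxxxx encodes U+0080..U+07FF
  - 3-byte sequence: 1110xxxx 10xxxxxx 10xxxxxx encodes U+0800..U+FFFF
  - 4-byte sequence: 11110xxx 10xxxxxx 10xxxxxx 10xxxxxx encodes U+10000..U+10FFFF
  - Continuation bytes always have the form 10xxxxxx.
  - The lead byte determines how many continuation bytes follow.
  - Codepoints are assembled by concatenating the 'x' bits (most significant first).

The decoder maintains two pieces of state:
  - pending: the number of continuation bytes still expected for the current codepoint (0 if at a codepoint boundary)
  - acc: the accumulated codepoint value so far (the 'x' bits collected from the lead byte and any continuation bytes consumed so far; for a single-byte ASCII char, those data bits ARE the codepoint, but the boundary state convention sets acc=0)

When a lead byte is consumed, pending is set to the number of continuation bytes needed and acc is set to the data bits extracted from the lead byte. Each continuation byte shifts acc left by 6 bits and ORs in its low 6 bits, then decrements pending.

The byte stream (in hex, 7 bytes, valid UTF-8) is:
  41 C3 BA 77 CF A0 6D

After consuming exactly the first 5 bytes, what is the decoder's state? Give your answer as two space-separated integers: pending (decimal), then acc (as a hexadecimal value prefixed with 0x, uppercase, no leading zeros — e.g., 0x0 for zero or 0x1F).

Answer: 1 0xF

Derivation:
Byte[0]=41: 1-byte. pending=0, acc=0x0
Byte[1]=C3: 2-byte lead. pending=1, acc=0x3
Byte[2]=BA: continuation. acc=(acc<<6)|0x3A=0xFA, pending=0
Byte[3]=77: 1-byte. pending=0, acc=0x0
Byte[4]=CF: 2-byte lead. pending=1, acc=0xF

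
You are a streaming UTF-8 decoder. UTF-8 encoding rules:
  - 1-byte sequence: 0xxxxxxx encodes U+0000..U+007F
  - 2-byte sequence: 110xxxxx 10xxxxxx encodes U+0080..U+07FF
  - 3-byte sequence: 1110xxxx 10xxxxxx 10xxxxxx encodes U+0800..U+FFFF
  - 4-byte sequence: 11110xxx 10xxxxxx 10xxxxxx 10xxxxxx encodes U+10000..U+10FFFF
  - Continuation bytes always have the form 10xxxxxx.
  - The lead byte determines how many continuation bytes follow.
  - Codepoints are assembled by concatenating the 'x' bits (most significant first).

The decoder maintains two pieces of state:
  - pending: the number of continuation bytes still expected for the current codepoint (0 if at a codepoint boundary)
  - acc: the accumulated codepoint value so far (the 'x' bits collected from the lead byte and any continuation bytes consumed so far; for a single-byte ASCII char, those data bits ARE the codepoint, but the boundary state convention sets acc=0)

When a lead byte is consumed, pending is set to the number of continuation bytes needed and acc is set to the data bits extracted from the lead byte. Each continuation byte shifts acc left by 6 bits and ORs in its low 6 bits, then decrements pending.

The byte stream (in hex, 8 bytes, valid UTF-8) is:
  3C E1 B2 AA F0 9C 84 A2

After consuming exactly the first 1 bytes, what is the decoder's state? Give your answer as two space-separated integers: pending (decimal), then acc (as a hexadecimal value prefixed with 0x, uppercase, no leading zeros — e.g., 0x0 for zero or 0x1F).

Answer: 0 0x0

Derivation:
Byte[0]=3C: 1-byte. pending=0, acc=0x0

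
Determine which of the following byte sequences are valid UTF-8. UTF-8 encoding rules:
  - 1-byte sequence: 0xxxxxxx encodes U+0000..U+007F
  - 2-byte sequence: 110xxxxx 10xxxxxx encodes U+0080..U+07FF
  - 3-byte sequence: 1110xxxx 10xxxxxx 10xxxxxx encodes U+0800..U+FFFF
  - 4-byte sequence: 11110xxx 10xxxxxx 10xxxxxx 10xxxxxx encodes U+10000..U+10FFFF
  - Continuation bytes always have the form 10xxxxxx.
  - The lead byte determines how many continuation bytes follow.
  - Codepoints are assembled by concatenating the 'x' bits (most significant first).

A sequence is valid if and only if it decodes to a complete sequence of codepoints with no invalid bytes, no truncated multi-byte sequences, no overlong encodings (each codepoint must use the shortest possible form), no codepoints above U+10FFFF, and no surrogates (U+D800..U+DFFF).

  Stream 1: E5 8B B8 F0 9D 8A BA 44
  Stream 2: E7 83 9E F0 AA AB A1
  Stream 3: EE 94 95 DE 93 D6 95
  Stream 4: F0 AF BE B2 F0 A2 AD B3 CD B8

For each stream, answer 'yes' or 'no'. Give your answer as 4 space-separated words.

Answer: yes yes yes yes

Derivation:
Stream 1: decodes cleanly. VALID
Stream 2: decodes cleanly. VALID
Stream 3: decodes cleanly. VALID
Stream 4: decodes cleanly. VALID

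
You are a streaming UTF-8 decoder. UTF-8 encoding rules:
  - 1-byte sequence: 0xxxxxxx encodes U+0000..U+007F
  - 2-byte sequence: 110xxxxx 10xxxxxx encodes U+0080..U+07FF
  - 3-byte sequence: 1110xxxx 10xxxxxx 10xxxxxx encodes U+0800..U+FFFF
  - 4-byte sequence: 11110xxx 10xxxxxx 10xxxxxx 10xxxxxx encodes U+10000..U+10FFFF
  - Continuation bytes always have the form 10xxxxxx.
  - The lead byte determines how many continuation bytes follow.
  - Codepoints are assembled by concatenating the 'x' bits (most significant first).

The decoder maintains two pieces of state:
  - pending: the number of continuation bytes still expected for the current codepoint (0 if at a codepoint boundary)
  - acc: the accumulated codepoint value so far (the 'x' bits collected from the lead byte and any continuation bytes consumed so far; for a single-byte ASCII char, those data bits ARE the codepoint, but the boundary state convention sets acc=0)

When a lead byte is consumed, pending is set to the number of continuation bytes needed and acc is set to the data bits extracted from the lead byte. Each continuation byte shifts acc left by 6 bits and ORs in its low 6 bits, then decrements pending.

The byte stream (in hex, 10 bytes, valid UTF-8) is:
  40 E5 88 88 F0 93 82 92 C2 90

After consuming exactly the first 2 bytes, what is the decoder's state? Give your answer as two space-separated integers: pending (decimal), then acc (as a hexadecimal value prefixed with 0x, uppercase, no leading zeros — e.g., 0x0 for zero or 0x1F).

Answer: 2 0x5

Derivation:
Byte[0]=40: 1-byte. pending=0, acc=0x0
Byte[1]=E5: 3-byte lead. pending=2, acc=0x5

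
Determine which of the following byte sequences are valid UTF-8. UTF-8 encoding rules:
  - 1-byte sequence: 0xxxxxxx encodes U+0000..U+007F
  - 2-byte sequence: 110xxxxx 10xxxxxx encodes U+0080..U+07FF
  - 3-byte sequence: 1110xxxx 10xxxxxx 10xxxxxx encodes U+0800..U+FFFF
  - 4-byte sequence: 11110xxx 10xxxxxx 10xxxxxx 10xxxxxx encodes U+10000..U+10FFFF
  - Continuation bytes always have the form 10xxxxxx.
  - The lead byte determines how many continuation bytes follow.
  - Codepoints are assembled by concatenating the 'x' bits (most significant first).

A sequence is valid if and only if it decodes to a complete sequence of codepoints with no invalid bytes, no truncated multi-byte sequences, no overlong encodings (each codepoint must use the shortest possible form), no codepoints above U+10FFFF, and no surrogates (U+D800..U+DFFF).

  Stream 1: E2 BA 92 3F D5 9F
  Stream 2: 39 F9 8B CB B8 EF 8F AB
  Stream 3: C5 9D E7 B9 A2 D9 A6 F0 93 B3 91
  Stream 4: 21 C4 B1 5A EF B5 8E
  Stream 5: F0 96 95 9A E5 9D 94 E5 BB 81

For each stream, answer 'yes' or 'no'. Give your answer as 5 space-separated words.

Stream 1: decodes cleanly. VALID
Stream 2: error at byte offset 1. INVALID
Stream 3: decodes cleanly. VALID
Stream 4: decodes cleanly. VALID
Stream 5: decodes cleanly. VALID

Answer: yes no yes yes yes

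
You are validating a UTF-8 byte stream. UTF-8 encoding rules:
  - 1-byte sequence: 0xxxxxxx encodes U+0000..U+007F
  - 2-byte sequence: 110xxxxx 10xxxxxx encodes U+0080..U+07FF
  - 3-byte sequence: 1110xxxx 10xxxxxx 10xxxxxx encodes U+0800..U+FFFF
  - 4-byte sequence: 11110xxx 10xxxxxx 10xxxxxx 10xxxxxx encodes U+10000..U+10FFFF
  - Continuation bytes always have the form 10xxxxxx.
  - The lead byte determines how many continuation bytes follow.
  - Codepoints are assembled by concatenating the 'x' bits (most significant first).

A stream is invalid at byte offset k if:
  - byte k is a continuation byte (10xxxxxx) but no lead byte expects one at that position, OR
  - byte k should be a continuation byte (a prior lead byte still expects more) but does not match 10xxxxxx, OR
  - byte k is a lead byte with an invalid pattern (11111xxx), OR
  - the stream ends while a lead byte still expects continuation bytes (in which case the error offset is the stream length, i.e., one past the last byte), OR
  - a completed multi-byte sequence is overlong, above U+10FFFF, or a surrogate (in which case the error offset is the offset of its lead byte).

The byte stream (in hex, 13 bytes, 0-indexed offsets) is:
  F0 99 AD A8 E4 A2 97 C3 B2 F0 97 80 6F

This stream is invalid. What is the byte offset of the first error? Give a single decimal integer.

Answer: 12

Derivation:
Byte[0]=F0: 4-byte lead, need 3 cont bytes. acc=0x0
Byte[1]=99: continuation. acc=(acc<<6)|0x19=0x19
Byte[2]=AD: continuation. acc=(acc<<6)|0x2D=0x66D
Byte[3]=A8: continuation. acc=(acc<<6)|0x28=0x19B68
Completed: cp=U+19B68 (starts at byte 0)
Byte[4]=E4: 3-byte lead, need 2 cont bytes. acc=0x4
Byte[5]=A2: continuation. acc=(acc<<6)|0x22=0x122
Byte[6]=97: continuation. acc=(acc<<6)|0x17=0x4897
Completed: cp=U+4897 (starts at byte 4)
Byte[7]=C3: 2-byte lead, need 1 cont bytes. acc=0x3
Byte[8]=B2: continuation. acc=(acc<<6)|0x32=0xF2
Completed: cp=U+00F2 (starts at byte 7)
Byte[9]=F0: 4-byte lead, need 3 cont bytes. acc=0x0
Byte[10]=97: continuation. acc=(acc<<6)|0x17=0x17
Byte[11]=80: continuation. acc=(acc<<6)|0x00=0x5C0
Byte[12]=6F: expected 10xxxxxx continuation. INVALID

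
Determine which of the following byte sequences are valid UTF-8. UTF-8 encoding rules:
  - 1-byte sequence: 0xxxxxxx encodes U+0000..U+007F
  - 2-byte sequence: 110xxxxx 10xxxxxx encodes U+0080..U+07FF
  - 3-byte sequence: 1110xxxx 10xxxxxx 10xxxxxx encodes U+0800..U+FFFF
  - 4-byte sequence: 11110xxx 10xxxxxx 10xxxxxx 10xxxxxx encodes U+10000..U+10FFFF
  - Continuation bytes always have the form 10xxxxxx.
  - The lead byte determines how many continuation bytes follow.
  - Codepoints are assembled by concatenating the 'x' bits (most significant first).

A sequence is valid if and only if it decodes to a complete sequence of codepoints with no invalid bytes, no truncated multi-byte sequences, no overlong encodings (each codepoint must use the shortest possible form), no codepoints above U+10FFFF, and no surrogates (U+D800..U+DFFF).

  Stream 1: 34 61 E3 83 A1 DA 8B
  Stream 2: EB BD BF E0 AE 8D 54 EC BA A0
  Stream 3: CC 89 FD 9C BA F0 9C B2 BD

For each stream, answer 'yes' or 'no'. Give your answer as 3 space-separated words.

Stream 1: decodes cleanly. VALID
Stream 2: decodes cleanly. VALID
Stream 3: error at byte offset 2. INVALID

Answer: yes yes no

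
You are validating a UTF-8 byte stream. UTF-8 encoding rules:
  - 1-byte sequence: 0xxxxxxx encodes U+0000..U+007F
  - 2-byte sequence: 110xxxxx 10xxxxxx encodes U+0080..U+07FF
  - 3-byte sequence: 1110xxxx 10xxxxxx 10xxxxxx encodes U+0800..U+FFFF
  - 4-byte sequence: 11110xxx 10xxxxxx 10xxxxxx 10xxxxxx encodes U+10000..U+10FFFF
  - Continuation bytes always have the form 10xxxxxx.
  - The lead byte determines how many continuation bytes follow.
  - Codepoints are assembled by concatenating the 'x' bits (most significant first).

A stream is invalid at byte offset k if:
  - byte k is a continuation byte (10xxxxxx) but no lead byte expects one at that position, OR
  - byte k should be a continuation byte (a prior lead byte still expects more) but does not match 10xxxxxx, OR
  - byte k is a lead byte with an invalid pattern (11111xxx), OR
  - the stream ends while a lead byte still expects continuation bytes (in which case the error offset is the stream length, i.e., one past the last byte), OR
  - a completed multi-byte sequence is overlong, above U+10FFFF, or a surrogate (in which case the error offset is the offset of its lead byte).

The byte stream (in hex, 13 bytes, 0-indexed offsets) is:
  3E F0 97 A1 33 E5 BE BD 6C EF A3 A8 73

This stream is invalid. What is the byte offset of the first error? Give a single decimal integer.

Byte[0]=3E: 1-byte ASCII. cp=U+003E
Byte[1]=F0: 4-byte lead, need 3 cont bytes. acc=0x0
Byte[2]=97: continuation. acc=(acc<<6)|0x17=0x17
Byte[3]=A1: continuation. acc=(acc<<6)|0x21=0x5E1
Byte[4]=33: expected 10xxxxxx continuation. INVALID

Answer: 4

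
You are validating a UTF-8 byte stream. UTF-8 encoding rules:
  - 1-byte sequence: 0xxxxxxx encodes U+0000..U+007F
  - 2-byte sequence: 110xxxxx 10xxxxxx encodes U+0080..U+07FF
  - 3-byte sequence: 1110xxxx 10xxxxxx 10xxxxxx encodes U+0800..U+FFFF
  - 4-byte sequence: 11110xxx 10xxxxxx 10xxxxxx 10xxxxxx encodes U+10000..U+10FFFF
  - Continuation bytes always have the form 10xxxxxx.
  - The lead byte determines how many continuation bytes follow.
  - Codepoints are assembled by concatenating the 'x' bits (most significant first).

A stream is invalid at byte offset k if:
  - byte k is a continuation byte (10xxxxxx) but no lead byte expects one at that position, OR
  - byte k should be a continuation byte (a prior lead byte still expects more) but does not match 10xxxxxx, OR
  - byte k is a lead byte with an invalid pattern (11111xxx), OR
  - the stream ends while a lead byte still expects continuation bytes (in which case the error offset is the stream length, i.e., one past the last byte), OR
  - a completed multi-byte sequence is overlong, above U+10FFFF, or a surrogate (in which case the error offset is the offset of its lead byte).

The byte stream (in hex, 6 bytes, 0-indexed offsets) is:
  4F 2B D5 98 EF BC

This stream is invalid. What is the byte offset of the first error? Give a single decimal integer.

Answer: 6

Derivation:
Byte[0]=4F: 1-byte ASCII. cp=U+004F
Byte[1]=2B: 1-byte ASCII. cp=U+002B
Byte[2]=D5: 2-byte lead, need 1 cont bytes. acc=0x15
Byte[3]=98: continuation. acc=(acc<<6)|0x18=0x558
Completed: cp=U+0558 (starts at byte 2)
Byte[4]=EF: 3-byte lead, need 2 cont bytes. acc=0xF
Byte[5]=BC: continuation. acc=(acc<<6)|0x3C=0x3FC
Byte[6]: stream ended, expected continuation. INVALID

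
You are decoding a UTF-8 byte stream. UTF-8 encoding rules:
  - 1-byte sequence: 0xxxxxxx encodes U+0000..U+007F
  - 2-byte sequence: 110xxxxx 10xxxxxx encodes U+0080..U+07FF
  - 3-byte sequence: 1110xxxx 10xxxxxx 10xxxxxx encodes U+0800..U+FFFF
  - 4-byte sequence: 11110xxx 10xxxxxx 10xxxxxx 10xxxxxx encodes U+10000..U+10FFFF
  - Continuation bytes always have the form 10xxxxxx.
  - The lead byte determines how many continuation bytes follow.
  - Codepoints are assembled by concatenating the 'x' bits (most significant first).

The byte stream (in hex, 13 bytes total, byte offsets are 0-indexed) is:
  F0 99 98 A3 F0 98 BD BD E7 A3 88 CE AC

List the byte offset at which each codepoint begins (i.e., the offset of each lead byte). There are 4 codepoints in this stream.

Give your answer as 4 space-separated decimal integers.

Answer: 0 4 8 11

Derivation:
Byte[0]=F0: 4-byte lead, need 3 cont bytes. acc=0x0
Byte[1]=99: continuation. acc=(acc<<6)|0x19=0x19
Byte[2]=98: continuation. acc=(acc<<6)|0x18=0x658
Byte[3]=A3: continuation. acc=(acc<<6)|0x23=0x19623
Completed: cp=U+19623 (starts at byte 0)
Byte[4]=F0: 4-byte lead, need 3 cont bytes. acc=0x0
Byte[5]=98: continuation. acc=(acc<<6)|0x18=0x18
Byte[6]=BD: continuation. acc=(acc<<6)|0x3D=0x63D
Byte[7]=BD: continuation. acc=(acc<<6)|0x3D=0x18F7D
Completed: cp=U+18F7D (starts at byte 4)
Byte[8]=E7: 3-byte lead, need 2 cont bytes. acc=0x7
Byte[9]=A3: continuation. acc=(acc<<6)|0x23=0x1E3
Byte[10]=88: continuation. acc=(acc<<6)|0x08=0x78C8
Completed: cp=U+78C8 (starts at byte 8)
Byte[11]=CE: 2-byte lead, need 1 cont bytes. acc=0xE
Byte[12]=AC: continuation. acc=(acc<<6)|0x2C=0x3AC
Completed: cp=U+03AC (starts at byte 11)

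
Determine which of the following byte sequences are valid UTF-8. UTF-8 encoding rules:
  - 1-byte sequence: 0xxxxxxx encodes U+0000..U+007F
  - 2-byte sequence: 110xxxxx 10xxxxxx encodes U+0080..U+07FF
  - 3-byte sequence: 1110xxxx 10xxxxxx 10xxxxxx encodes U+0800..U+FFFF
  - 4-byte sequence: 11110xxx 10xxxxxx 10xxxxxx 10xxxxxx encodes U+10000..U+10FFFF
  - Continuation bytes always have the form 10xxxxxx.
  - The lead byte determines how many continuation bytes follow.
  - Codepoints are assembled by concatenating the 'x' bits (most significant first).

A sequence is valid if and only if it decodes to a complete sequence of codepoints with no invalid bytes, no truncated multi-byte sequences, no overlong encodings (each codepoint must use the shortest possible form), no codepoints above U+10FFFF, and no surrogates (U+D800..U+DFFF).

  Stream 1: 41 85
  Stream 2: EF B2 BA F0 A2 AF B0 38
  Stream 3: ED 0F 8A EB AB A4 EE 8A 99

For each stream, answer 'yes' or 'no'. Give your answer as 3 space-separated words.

Answer: no yes no

Derivation:
Stream 1: error at byte offset 1. INVALID
Stream 2: decodes cleanly. VALID
Stream 3: error at byte offset 1. INVALID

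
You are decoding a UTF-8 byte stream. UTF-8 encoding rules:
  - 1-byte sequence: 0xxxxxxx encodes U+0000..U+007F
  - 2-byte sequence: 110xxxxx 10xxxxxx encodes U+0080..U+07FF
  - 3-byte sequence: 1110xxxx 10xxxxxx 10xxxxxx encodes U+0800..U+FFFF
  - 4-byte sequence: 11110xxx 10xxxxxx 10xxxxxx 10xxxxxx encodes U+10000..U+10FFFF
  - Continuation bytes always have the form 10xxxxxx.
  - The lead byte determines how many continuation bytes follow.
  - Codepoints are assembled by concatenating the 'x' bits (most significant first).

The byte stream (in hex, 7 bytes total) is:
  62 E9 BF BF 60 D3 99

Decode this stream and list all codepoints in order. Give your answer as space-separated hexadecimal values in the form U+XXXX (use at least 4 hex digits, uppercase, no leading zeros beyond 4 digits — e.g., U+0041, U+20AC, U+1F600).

Byte[0]=62: 1-byte ASCII. cp=U+0062
Byte[1]=E9: 3-byte lead, need 2 cont bytes. acc=0x9
Byte[2]=BF: continuation. acc=(acc<<6)|0x3F=0x27F
Byte[3]=BF: continuation. acc=(acc<<6)|0x3F=0x9FFF
Completed: cp=U+9FFF (starts at byte 1)
Byte[4]=60: 1-byte ASCII. cp=U+0060
Byte[5]=D3: 2-byte lead, need 1 cont bytes. acc=0x13
Byte[6]=99: continuation. acc=(acc<<6)|0x19=0x4D9
Completed: cp=U+04D9 (starts at byte 5)

Answer: U+0062 U+9FFF U+0060 U+04D9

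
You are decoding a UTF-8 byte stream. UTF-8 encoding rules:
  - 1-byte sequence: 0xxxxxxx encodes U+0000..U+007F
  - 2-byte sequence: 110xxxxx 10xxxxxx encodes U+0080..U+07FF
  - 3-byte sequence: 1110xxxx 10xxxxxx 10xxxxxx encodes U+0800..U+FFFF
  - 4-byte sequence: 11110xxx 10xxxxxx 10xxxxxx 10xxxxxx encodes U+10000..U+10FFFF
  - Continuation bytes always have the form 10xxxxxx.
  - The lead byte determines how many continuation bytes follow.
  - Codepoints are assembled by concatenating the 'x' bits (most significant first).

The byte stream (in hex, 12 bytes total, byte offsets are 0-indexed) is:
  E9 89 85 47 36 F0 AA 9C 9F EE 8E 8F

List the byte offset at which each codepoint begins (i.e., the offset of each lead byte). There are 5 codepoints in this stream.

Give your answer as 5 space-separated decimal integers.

Byte[0]=E9: 3-byte lead, need 2 cont bytes. acc=0x9
Byte[1]=89: continuation. acc=(acc<<6)|0x09=0x249
Byte[2]=85: continuation. acc=(acc<<6)|0x05=0x9245
Completed: cp=U+9245 (starts at byte 0)
Byte[3]=47: 1-byte ASCII. cp=U+0047
Byte[4]=36: 1-byte ASCII. cp=U+0036
Byte[5]=F0: 4-byte lead, need 3 cont bytes. acc=0x0
Byte[6]=AA: continuation. acc=(acc<<6)|0x2A=0x2A
Byte[7]=9C: continuation. acc=(acc<<6)|0x1C=0xA9C
Byte[8]=9F: continuation. acc=(acc<<6)|0x1F=0x2A71F
Completed: cp=U+2A71F (starts at byte 5)
Byte[9]=EE: 3-byte lead, need 2 cont bytes. acc=0xE
Byte[10]=8E: continuation. acc=(acc<<6)|0x0E=0x38E
Byte[11]=8F: continuation. acc=(acc<<6)|0x0F=0xE38F
Completed: cp=U+E38F (starts at byte 9)

Answer: 0 3 4 5 9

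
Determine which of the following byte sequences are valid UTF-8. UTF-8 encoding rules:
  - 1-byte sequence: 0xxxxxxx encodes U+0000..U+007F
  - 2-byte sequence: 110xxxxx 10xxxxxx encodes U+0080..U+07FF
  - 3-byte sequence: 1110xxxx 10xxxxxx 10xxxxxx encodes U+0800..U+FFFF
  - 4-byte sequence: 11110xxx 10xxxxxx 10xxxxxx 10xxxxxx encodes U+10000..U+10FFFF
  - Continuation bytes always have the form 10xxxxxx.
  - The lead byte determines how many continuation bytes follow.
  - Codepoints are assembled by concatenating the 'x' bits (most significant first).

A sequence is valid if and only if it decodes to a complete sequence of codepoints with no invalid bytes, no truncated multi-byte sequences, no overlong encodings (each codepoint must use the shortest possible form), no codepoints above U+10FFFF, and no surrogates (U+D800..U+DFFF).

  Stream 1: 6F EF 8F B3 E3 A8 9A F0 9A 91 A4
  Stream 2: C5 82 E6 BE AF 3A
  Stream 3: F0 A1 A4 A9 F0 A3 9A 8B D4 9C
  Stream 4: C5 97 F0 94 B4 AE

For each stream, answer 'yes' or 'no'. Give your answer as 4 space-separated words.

Stream 1: decodes cleanly. VALID
Stream 2: decodes cleanly. VALID
Stream 3: decodes cleanly. VALID
Stream 4: decodes cleanly. VALID

Answer: yes yes yes yes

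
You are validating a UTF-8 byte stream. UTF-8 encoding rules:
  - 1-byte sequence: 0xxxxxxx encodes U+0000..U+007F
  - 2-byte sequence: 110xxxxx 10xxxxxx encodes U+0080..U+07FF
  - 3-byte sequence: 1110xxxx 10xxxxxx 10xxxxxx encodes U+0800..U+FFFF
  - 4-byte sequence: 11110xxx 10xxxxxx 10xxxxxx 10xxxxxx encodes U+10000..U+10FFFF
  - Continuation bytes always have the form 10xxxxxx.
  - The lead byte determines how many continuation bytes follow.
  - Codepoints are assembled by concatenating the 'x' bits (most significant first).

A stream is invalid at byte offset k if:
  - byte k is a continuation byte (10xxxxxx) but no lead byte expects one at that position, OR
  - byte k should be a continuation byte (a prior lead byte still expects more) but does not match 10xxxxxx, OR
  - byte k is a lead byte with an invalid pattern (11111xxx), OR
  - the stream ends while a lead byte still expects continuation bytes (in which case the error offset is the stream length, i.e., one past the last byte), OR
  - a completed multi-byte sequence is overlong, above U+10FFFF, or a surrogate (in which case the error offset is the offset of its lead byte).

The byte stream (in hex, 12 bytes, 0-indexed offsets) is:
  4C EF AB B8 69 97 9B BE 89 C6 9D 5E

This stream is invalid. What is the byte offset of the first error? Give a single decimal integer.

Answer: 5

Derivation:
Byte[0]=4C: 1-byte ASCII. cp=U+004C
Byte[1]=EF: 3-byte lead, need 2 cont bytes. acc=0xF
Byte[2]=AB: continuation. acc=(acc<<6)|0x2B=0x3EB
Byte[3]=B8: continuation. acc=(acc<<6)|0x38=0xFAF8
Completed: cp=U+FAF8 (starts at byte 1)
Byte[4]=69: 1-byte ASCII. cp=U+0069
Byte[5]=97: INVALID lead byte (not 0xxx/110x/1110/11110)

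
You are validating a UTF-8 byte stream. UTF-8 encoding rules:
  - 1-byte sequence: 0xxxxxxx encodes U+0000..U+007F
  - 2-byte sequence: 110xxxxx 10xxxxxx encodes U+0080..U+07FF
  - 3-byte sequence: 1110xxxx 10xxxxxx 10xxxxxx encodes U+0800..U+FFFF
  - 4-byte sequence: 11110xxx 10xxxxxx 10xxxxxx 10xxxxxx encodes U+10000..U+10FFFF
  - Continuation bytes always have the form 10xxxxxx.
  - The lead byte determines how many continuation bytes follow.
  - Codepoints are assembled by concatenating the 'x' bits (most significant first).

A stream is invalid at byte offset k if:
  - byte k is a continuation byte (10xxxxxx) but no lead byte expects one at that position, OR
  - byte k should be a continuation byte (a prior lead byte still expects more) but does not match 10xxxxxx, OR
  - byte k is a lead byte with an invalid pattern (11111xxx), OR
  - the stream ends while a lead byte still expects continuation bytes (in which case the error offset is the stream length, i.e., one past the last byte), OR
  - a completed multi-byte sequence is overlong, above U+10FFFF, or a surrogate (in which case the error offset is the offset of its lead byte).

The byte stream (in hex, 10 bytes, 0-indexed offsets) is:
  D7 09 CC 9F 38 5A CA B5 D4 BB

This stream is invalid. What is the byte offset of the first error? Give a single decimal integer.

Byte[0]=D7: 2-byte lead, need 1 cont bytes. acc=0x17
Byte[1]=09: expected 10xxxxxx continuation. INVALID

Answer: 1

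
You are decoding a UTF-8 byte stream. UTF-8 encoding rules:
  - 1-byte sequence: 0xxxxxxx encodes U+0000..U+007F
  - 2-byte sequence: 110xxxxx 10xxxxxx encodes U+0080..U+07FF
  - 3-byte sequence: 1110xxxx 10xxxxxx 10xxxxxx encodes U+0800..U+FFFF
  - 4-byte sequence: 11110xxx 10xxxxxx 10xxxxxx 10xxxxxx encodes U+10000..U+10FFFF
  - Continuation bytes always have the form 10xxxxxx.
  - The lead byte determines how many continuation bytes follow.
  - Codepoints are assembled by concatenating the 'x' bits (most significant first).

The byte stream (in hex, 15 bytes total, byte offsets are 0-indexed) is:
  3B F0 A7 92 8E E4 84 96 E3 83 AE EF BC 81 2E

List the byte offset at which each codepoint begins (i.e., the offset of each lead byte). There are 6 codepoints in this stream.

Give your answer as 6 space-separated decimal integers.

Answer: 0 1 5 8 11 14

Derivation:
Byte[0]=3B: 1-byte ASCII. cp=U+003B
Byte[1]=F0: 4-byte lead, need 3 cont bytes. acc=0x0
Byte[2]=A7: continuation. acc=(acc<<6)|0x27=0x27
Byte[3]=92: continuation. acc=(acc<<6)|0x12=0x9D2
Byte[4]=8E: continuation. acc=(acc<<6)|0x0E=0x2748E
Completed: cp=U+2748E (starts at byte 1)
Byte[5]=E4: 3-byte lead, need 2 cont bytes. acc=0x4
Byte[6]=84: continuation. acc=(acc<<6)|0x04=0x104
Byte[7]=96: continuation. acc=(acc<<6)|0x16=0x4116
Completed: cp=U+4116 (starts at byte 5)
Byte[8]=E3: 3-byte lead, need 2 cont bytes. acc=0x3
Byte[9]=83: continuation. acc=(acc<<6)|0x03=0xC3
Byte[10]=AE: continuation. acc=(acc<<6)|0x2E=0x30EE
Completed: cp=U+30EE (starts at byte 8)
Byte[11]=EF: 3-byte lead, need 2 cont bytes. acc=0xF
Byte[12]=BC: continuation. acc=(acc<<6)|0x3C=0x3FC
Byte[13]=81: continuation. acc=(acc<<6)|0x01=0xFF01
Completed: cp=U+FF01 (starts at byte 11)
Byte[14]=2E: 1-byte ASCII. cp=U+002E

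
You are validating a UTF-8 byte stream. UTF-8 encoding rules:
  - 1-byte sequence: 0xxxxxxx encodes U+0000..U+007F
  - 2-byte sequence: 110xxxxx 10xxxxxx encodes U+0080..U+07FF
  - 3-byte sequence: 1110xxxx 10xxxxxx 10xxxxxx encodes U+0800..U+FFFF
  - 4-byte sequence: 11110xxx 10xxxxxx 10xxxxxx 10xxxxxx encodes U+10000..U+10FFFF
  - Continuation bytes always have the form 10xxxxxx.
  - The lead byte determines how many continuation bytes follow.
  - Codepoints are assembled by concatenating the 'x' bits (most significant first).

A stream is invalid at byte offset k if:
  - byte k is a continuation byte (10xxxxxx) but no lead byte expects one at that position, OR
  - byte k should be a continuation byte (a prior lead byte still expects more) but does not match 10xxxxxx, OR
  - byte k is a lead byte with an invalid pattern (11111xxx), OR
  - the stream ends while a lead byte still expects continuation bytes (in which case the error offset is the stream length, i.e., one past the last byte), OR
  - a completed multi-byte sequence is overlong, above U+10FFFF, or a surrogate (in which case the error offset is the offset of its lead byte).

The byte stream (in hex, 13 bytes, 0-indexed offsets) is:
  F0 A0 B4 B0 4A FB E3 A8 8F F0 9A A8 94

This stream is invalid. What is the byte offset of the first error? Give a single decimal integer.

Byte[0]=F0: 4-byte lead, need 3 cont bytes. acc=0x0
Byte[1]=A0: continuation. acc=(acc<<6)|0x20=0x20
Byte[2]=B4: continuation. acc=(acc<<6)|0x34=0x834
Byte[3]=B0: continuation. acc=(acc<<6)|0x30=0x20D30
Completed: cp=U+20D30 (starts at byte 0)
Byte[4]=4A: 1-byte ASCII. cp=U+004A
Byte[5]=FB: INVALID lead byte (not 0xxx/110x/1110/11110)

Answer: 5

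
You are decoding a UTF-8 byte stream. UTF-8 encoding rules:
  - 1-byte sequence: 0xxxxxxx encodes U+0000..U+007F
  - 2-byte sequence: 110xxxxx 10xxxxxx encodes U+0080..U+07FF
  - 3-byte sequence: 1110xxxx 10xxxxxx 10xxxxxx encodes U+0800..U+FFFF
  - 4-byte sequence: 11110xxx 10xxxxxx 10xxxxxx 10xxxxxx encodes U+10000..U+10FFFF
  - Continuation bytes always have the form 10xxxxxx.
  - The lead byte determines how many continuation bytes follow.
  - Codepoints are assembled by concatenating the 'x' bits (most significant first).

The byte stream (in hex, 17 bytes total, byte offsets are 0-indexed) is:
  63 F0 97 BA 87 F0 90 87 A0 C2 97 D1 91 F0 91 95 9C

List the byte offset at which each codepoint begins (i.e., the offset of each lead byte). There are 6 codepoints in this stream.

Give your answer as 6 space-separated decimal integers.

Answer: 0 1 5 9 11 13

Derivation:
Byte[0]=63: 1-byte ASCII. cp=U+0063
Byte[1]=F0: 4-byte lead, need 3 cont bytes. acc=0x0
Byte[2]=97: continuation. acc=(acc<<6)|0x17=0x17
Byte[3]=BA: continuation. acc=(acc<<6)|0x3A=0x5FA
Byte[4]=87: continuation. acc=(acc<<6)|0x07=0x17E87
Completed: cp=U+17E87 (starts at byte 1)
Byte[5]=F0: 4-byte lead, need 3 cont bytes. acc=0x0
Byte[6]=90: continuation. acc=(acc<<6)|0x10=0x10
Byte[7]=87: continuation. acc=(acc<<6)|0x07=0x407
Byte[8]=A0: continuation. acc=(acc<<6)|0x20=0x101E0
Completed: cp=U+101E0 (starts at byte 5)
Byte[9]=C2: 2-byte lead, need 1 cont bytes. acc=0x2
Byte[10]=97: continuation. acc=(acc<<6)|0x17=0x97
Completed: cp=U+0097 (starts at byte 9)
Byte[11]=D1: 2-byte lead, need 1 cont bytes. acc=0x11
Byte[12]=91: continuation. acc=(acc<<6)|0x11=0x451
Completed: cp=U+0451 (starts at byte 11)
Byte[13]=F0: 4-byte lead, need 3 cont bytes. acc=0x0
Byte[14]=91: continuation. acc=(acc<<6)|0x11=0x11
Byte[15]=95: continuation. acc=(acc<<6)|0x15=0x455
Byte[16]=9C: continuation. acc=(acc<<6)|0x1C=0x1155C
Completed: cp=U+1155C (starts at byte 13)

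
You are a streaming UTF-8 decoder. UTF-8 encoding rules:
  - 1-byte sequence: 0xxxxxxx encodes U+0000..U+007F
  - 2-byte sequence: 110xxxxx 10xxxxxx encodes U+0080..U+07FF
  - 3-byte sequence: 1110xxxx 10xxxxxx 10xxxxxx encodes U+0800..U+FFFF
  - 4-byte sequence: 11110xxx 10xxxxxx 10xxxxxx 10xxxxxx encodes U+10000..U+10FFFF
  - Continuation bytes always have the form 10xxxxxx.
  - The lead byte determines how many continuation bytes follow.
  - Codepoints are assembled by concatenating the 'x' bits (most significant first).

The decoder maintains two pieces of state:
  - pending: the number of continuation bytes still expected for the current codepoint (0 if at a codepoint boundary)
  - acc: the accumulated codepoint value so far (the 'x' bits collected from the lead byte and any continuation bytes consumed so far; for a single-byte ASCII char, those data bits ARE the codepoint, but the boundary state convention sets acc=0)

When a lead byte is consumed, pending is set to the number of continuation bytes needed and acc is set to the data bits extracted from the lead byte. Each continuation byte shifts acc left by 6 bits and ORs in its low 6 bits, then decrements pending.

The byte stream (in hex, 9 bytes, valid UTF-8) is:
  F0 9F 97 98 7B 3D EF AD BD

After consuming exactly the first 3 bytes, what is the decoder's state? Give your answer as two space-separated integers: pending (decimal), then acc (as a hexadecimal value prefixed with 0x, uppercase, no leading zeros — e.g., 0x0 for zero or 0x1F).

Answer: 1 0x7D7

Derivation:
Byte[0]=F0: 4-byte lead. pending=3, acc=0x0
Byte[1]=9F: continuation. acc=(acc<<6)|0x1F=0x1F, pending=2
Byte[2]=97: continuation. acc=(acc<<6)|0x17=0x7D7, pending=1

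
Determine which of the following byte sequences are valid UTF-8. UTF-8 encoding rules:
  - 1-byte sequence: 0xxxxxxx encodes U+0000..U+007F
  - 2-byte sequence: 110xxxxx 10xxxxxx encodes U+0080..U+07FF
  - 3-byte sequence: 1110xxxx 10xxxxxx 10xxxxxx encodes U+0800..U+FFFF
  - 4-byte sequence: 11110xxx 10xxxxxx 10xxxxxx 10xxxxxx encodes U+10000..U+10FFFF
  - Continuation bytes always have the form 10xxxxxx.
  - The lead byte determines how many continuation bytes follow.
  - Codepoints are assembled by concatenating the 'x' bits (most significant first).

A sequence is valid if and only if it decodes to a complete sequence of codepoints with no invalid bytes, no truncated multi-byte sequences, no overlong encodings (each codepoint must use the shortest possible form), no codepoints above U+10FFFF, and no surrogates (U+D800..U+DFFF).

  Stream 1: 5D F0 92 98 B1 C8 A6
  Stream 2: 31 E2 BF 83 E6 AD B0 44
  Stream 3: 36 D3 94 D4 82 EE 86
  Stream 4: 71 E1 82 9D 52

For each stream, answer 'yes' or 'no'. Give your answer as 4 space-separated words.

Stream 1: decodes cleanly. VALID
Stream 2: decodes cleanly. VALID
Stream 3: error at byte offset 7. INVALID
Stream 4: decodes cleanly. VALID

Answer: yes yes no yes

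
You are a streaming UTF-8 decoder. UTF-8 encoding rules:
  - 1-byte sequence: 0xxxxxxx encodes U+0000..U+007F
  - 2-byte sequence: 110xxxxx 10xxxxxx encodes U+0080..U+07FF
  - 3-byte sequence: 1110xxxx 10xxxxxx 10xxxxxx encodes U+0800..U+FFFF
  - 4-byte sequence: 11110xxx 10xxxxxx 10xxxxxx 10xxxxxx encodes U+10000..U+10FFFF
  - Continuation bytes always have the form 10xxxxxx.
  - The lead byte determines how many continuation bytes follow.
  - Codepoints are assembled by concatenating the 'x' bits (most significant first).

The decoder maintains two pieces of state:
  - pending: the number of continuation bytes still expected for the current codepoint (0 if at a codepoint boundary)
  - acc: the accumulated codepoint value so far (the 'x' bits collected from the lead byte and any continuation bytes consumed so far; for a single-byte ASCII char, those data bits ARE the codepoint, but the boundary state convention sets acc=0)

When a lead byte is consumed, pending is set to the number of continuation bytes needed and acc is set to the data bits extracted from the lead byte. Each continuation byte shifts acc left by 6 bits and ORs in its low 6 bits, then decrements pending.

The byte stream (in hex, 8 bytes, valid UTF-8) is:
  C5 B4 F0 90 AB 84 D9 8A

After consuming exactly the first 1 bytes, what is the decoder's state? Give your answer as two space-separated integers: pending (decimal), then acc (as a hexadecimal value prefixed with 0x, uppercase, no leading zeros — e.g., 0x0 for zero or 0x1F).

Answer: 1 0x5

Derivation:
Byte[0]=C5: 2-byte lead. pending=1, acc=0x5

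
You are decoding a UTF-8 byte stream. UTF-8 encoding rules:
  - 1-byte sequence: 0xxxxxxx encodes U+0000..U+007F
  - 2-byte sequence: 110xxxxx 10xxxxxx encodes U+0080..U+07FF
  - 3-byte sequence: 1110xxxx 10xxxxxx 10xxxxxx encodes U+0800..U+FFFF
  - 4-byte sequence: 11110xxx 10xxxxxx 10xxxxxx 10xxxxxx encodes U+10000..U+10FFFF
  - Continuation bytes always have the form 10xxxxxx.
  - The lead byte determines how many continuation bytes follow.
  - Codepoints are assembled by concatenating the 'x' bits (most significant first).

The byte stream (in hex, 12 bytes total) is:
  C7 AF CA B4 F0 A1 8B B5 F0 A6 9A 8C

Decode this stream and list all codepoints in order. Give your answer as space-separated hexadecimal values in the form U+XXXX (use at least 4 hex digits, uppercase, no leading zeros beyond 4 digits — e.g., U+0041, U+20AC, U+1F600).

Answer: U+01EF U+02B4 U+212F5 U+2668C

Derivation:
Byte[0]=C7: 2-byte lead, need 1 cont bytes. acc=0x7
Byte[1]=AF: continuation. acc=(acc<<6)|0x2F=0x1EF
Completed: cp=U+01EF (starts at byte 0)
Byte[2]=CA: 2-byte lead, need 1 cont bytes. acc=0xA
Byte[3]=B4: continuation. acc=(acc<<6)|0x34=0x2B4
Completed: cp=U+02B4 (starts at byte 2)
Byte[4]=F0: 4-byte lead, need 3 cont bytes. acc=0x0
Byte[5]=A1: continuation. acc=(acc<<6)|0x21=0x21
Byte[6]=8B: continuation. acc=(acc<<6)|0x0B=0x84B
Byte[7]=B5: continuation. acc=(acc<<6)|0x35=0x212F5
Completed: cp=U+212F5 (starts at byte 4)
Byte[8]=F0: 4-byte lead, need 3 cont bytes. acc=0x0
Byte[9]=A6: continuation. acc=(acc<<6)|0x26=0x26
Byte[10]=9A: continuation. acc=(acc<<6)|0x1A=0x99A
Byte[11]=8C: continuation. acc=(acc<<6)|0x0C=0x2668C
Completed: cp=U+2668C (starts at byte 8)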